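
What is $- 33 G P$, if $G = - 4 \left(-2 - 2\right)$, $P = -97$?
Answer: $51216$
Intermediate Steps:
$G = 16$ ($G = \left(-4\right) \left(-4\right) = 16$)
$- 33 G P = \left(-33\right) 16 \left(-97\right) = \left(-528\right) \left(-97\right) = 51216$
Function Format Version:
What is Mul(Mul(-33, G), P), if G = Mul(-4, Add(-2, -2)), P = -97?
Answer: 51216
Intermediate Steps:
G = 16 (G = Mul(-4, -4) = 16)
Mul(Mul(-33, G), P) = Mul(Mul(-33, 16), -97) = Mul(-528, -97) = 51216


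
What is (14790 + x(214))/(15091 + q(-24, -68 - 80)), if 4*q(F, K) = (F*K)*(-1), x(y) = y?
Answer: 15004/14203 ≈ 1.0564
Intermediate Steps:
q(F, K) = -F*K/4 (q(F, K) = ((F*K)*(-1))/4 = (-F*K)/4 = -F*K/4)
(14790 + x(214))/(15091 + q(-24, -68 - 80)) = (14790 + 214)/(15091 - ¼*(-24)*(-68 - 80)) = 15004/(15091 - ¼*(-24)*(-148)) = 15004/(15091 - 888) = 15004/14203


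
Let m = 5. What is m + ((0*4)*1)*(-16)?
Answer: 5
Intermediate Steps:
m + ((0*4)*1)*(-16) = 5 + ((0*4)*1)*(-16) = 5 + (0*1)*(-16) = 5 + 0*(-16) = 5 + 0 = 5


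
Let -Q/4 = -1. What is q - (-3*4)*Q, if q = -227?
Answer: -179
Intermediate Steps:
Q = 4 (Q = -4*(-1) = 4)
q - (-3*4)*Q = -227 - (-3*4)*4 = -227 - (-12)*4 = -227 - 1*(-48) = -227 + 48 = -179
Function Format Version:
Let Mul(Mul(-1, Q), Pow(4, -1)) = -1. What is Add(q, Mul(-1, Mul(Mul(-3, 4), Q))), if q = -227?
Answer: -179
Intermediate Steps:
Q = 4 (Q = Mul(-4, -1) = 4)
Add(q, Mul(-1, Mul(Mul(-3, 4), Q))) = Add(-227, Mul(-1, Mul(Mul(-3, 4), 4))) = Add(-227, Mul(-1, Mul(-12, 4))) = Add(-227, Mul(-1, -48)) = Add(-227, 48) = -179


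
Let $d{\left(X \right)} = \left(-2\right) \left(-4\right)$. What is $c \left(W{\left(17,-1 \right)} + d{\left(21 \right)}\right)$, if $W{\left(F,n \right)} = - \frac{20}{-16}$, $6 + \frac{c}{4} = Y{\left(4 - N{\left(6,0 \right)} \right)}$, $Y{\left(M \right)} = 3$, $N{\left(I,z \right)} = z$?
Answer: $-111$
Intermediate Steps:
$c = -12$ ($c = -24 + 4 \cdot 3 = -24 + 12 = -12$)
$W{\left(F,n \right)} = \frac{5}{4}$ ($W{\left(F,n \right)} = \left(-20\right) \left(- \frac{1}{16}\right) = \frac{5}{4}$)
$d{\left(X \right)} = 8$
$c \left(W{\left(17,-1 \right)} + d{\left(21 \right)}\right) = - 12 \left(\frac{5}{4} + 8\right) = \left(-12\right) \frac{37}{4} = -111$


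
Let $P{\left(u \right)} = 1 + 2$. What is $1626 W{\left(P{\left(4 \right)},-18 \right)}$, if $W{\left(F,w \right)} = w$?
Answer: $-29268$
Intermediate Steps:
$P{\left(u \right)} = 3$
$1626 W{\left(P{\left(4 \right)},-18 \right)} = 1626 \left(-18\right) = -29268$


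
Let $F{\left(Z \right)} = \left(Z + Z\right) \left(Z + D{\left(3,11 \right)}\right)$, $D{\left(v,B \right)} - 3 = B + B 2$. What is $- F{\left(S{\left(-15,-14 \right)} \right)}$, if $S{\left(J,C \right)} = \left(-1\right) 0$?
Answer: $0$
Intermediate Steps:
$D{\left(v,B \right)} = 3 + 3 B$ ($D{\left(v,B \right)} = 3 + \left(B + B 2\right) = 3 + \left(B + 2 B\right) = 3 + 3 B$)
$S{\left(J,C \right)} = 0$
$F{\left(Z \right)} = 2 Z \left(36 + Z\right)$ ($F{\left(Z \right)} = \left(Z + Z\right) \left(Z + \left(3 + 3 \cdot 11\right)\right) = 2 Z \left(Z + \left(3 + 33\right)\right) = 2 Z \left(Z + 36\right) = 2 Z \left(36 + Z\right)$)
$- F{\left(S{\left(-15,-14 \right)} \right)} = - 2 \cdot 0 \left(36 + 0\right) = - 2 \cdot 0 \cdot 36 = \left(-1\right) 0 = 0$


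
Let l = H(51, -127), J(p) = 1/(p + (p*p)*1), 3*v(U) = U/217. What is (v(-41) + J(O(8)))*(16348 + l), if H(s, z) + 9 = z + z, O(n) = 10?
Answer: -12414403/14322 ≈ -866.81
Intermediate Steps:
H(s, z) = -9 + 2*z (H(s, z) = -9 + (z + z) = -9 + 2*z)
v(U) = U/651 (v(U) = (U/217)/3 = U/651)
J(p) = 1/(p + p**2) (J(p) = 1/(p + p**2*1) = 1/(p + p**2))
l = -263 (l = -9 + 2*(-127) = -9 - 254 = -263)
(v(-41) + J(O(8)))*(16348 + l) = ((1/651)*(-41) + 1/(10*(1 + 10)))*(16348 - 263) = (-41/651 + (1/10)/11)*16085 = (-41/651 + (1/10)*(1/11))*16085 = (-41/651 + 1/110)*16085 = -3859/71610*16085 = -12414403/14322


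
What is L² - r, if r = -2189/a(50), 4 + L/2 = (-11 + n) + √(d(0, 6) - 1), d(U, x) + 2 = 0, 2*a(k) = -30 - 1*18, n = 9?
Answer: 979/24 - 48*I*√3 ≈ 40.792 - 83.138*I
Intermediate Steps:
a(k) = -24 (a(k) = (-30 - 1*18)/2 = (-30 - 18)/2 = (½)*(-48) = -24)
d(U, x) = -2 (d(U, x) = -2 + 0 = -2)
L = -12 + 2*I*√3 (L = -8 + 2*((-11 + 9) + √(-2 - 1)) = -8 + 2*(-2 + √(-3)) = -8 + 2*(-2 + I*√3) = -8 + (-4 + 2*I*√3) = -12 + 2*I*√3 ≈ -12.0 + 3.4641*I)
r = 2189/24 (r = -2189/(-24) = -2189*(-1/24) = 2189/24 ≈ 91.208)
L² - r = (-12 + 2*I*√3)² - 1*2189/24 = (-12 + 2*I*√3)² - 2189/24 = -2189/24 + (-12 + 2*I*√3)²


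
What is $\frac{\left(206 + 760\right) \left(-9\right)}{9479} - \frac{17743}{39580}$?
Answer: $- \frac{512294417}{375178820} \approx -1.3655$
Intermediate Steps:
$\frac{\left(206 + 760\right) \left(-9\right)}{9479} - \frac{17743}{39580} = 966 \left(-9\right) \frac{1}{9479} - \frac{17743}{39580} = \left(-8694\right) \frac{1}{9479} - \frac{17743}{39580} = - \frac{8694}{9479} - \frac{17743}{39580} = - \frac{512294417}{375178820}$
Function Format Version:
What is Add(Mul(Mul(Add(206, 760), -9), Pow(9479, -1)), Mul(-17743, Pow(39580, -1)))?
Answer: Rational(-512294417, 375178820) ≈ -1.3655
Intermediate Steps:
Add(Mul(Mul(Add(206, 760), -9), Pow(9479, -1)), Mul(-17743, Pow(39580, -1))) = Add(Mul(Mul(966, -9), Rational(1, 9479)), Mul(-17743, Rational(1, 39580))) = Add(Mul(-8694, Rational(1, 9479)), Rational(-17743, 39580)) = Add(Rational(-8694, 9479), Rational(-17743, 39580)) = Rational(-512294417, 375178820)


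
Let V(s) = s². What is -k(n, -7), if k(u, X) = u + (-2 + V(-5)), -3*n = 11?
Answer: -58/3 ≈ -19.333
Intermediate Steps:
n = -11/3 (n = -⅓*11 = -11/3 ≈ -3.6667)
k(u, X) = 23 + u (k(u, X) = u + (-2 + (-5)²) = u + (-2 + 25) = u + 23 = 23 + u)
-k(n, -7) = -(23 - 11/3) = -1*58/3 = -58/3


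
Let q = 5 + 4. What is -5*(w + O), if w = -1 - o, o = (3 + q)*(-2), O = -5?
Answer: -90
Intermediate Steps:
q = 9
o = -24 (o = (3 + 9)*(-2) = 12*(-2) = -24)
w = 23 (w = -1 - 1*(-24) = -1 + 24 = 23)
-5*(w + O) = -5*(23 - 5) = -5*18 = -90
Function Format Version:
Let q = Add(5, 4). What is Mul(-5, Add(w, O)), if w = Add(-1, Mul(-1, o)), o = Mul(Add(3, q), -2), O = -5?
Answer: -90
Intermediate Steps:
q = 9
o = -24 (o = Mul(Add(3, 9), -2) = Mul(12, -2) = -24)
w = 23 (w = Add(-1, Mul(-1, -24)) = Add(-1, 24) = 23)
Mul(-5, Add(w, O)) = Mul(-5, Add(23, -5)) = Mul(-5, 18) = -90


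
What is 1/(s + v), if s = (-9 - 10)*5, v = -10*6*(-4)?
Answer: 1/145 ≈ 0.0068966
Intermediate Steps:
v = 240 (v = -60*(-4) = 240)
s = -95 (s = -19*5 = -95)
1/(s + v) = 1/(-95 + 240) = 1/145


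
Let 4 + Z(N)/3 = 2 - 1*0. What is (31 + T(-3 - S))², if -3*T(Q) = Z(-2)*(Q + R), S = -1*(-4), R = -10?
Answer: 9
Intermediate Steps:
Z(N) = -6 (Z(N) = -12 + 3*(2 - 1*0) = -12 + 3*(2 + 0) = -12 + 3*2 = -12 + 6 = -6)
S = 4
T(Q) = -20 + 2*Q (T(Q) = -(-2)*(Q - 10) = -(-2)*(-10 + Q) = -(60 - 6*Q)/3 = -20 + 2*Q)
(31 + T(-3 - S))² = (31 + (-20 + 2*(-3 - 1*4)))² = (31 + (-20 + 2*(-3 - 4)))² = (31 + (-20 + 2*(-7)))² = (31 + (-20 - 14))² = (31 - 34)² = (-3)² = 9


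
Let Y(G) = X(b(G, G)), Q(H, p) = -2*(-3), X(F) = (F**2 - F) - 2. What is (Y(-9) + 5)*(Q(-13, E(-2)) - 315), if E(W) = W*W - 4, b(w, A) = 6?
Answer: -10197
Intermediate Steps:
X(F) = -2 + F**2 - F
E(W) = -4 + W**2 (E(W) = W**2 - 4 = -4 + W**2)
Q(H, p) = 6
Y(G) = 28 (Y(G) = -2 + 6**2 - 1*6 = -2 + 36 - 6 = 28)
(Y(-9) + 5)*(Q(-13, E(-2)) - 315) = (28 + 5)*(6 - 315) = 33*(-309) = -10197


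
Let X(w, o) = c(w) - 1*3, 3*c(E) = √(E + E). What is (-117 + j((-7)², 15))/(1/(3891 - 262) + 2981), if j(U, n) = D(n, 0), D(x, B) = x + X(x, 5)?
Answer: -76209/2163610 + 3629*√30/32454150 ≈ -0.034611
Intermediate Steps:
c(E) = √2*√E/3 (c(E) = √(E + E)/3 = √(2*E)/3 = (√2*√E)/3 = √2*√E/3)
X(w, o) = -3 + √2*√w/3 (X(w, o) = √2*√w/3 - 1*3 = √2*√w/3 - 3 = -3 + √2*√w/3)
D(x, B) = -3 + x + √2*√x/3 (D(x, B) = x + (-3 + √2*√x/3) = -3 + x + √2*√x/3)
j(U, n) = -3 + n + √2*√n/3
(-117 + j((-7)², 15))/(1/(3891 - 262) + 2981) = (-117 + (-3 + 15 + √2*√15/3))/(1/(3891 - 262) + 2981) = (-117 + (-3 + 15 + √30/3))/(1/3629 + 2981) = (-117 + (12 + √30/3))/(1/3629 + 2981) = (-105 + √30/3)/(10818050/3629) = (-105 + √30/3)*(3629/10818050) = -76209/2163610 + 3629*√30/32454150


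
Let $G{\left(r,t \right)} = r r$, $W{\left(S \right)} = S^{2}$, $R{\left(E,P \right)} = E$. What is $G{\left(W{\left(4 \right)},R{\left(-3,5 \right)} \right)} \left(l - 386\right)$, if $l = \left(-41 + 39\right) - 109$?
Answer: $-127232$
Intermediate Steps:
$G{\left(r,t \right)} = r^{2}$
$l = -111$ ($l = -2 - 109 = -111$)
$G{\left(W{\left(4 \right)},R{\left(-3,5 \right)} \right)} \left(l - 386\right) = \left(4^{2}\right)^{2} \left(-111 - 386\right) = 16^{2} \left(-497\right) = 256 \left(-497\right) = -127232$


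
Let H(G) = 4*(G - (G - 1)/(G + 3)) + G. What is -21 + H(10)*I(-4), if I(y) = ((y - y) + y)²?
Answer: 9551/13 ≈ 734.69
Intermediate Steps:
I(y) = y² (I(y) = (0 + y)² = y²)
H(G) = 5*G - 4*(-1 + G)/(3 + G) (H(G) = 4*(G - (-1 + G)/(3 + G)) + G = (4*G - 4*(-1 + G)/(3 + G)) + G = 5*G - 4*(-1 + G)/(3 + G))
-21 + H(10)*I(-4) = -21 + ((4 + 5*10² + 11*10)/(3 + 10))*(-4)² = -21 + ((4 + 5*100 + 110)/13)*16 = -21 + ((4 + 500 + 110)/13)*16 = -21 + ((1/13)*614)*16 = -21 + (614/13)*16 = -21 + 9824/13 = 9551/13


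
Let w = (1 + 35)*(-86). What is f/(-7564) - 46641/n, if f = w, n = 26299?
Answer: -9691815/7104487 ≈ -1.3642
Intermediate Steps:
w = -3096 (w = 36*(-86) = -3096)
f = -3096
f/(-7564) - 46641/n = -3096/(-7564) - 46641/26299 = -3096*(-1/7564) - 46641*1/26299 = 774/1891 - 6663/3757 = -9691815/7104487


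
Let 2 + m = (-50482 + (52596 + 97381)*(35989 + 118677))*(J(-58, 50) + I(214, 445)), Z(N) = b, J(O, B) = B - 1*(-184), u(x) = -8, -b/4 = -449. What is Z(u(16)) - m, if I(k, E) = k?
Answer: -10391938903802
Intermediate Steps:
b = 1796 (b = -4*(-449) = 1796)
J(O, B) = 184 + B (J(O, B) = B + 184 = 184 + B)
Z(N) = 1796
m = 10391938905598 (m = -2 + (-50482 + (52596 + 97381)*(35989 + 118677))*((184 + 50) + 214) = -2 + (-50482 + 149977*154666)*(234 + 214) = -2 + (-50482 + 23196342682)*448 = -2 + 23196292200*448 = -2 + 10391938905600 = 10391938905598)
Z(u(16)) - m = 1796 - 1*10391938905598 = 1796 - 10391938905598 = -10391938903802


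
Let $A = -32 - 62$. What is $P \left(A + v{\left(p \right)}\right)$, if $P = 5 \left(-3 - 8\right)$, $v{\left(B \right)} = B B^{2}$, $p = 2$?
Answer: $4730$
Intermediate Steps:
$v{\left(B \right)} = B^{3}$
$P = -55$ ($P = 5 \left(-3 - 8\right) = 5 \left(-11\right) = -55$)
$A = -94$
$P \left(A + v{\left(p \right)}\right) = - 55 \left(-94 + 2^{3}\right) = - 55 \left(-94 + 8\right) = \left(-55\right) \left(-86\right) = 4730$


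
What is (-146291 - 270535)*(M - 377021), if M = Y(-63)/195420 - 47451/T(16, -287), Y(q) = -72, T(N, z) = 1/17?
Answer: 8034887652381036/16285 ≈ 4.9339e+11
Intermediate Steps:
T(N, z) = 1/17
M = -13136572101/16285 (M = -72/195420 - 47451/1/17 = -72*1/195420 - 47451*17 = -6/16285 - 806667 = -13136572101/16285 ≈ -8.0667e+5)
(-146291 - 270535)*(M - 377021) = (-146291 - 270535)*(-13136572101/16285 - 377021) = -416826*(-19276359086/16285) = 8034887652381036/16285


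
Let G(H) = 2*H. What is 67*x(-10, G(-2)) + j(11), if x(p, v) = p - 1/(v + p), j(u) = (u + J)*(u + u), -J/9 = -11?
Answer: 24567/14 ≈ 1754.8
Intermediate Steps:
J = 99 (J = -9*(-11) = 99)
j(u) = 2*u*(99 + u) (j(u) = (u + 99)*(u + u) = (99 + u)*(2*u) = 2*u*(99 + u))
x(p, v) = p - 1/(p + v)
67*x(-10, G(-2)) + j(11) = 67*((-1 + (-10)² - 20*(-2))/(-10 + 2*(-2))) + 2*11*(99 + 11) = 67*((-1 + 100 - 10*(-4))/(-10 - 4)) + 2*11*110 = 67*((-1 + 100 + 40)/(-14)) + 2420 = 67*(-1/14*139) + 2420 = 67*(-139/14) + 2420 = -9313/14 + 2420 = 24567/14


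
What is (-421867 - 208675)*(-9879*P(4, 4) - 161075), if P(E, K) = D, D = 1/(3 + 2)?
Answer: 514051887668/5 ≈ 1.0281e+11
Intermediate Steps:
D = 1/5 ≈ 0.20000
P(E, K) = 1/5
(-421867 - 208675)*(-9879*P(4, 4) - 161075) = (-421867 - 208675)*(-9879*1/5 - 161075) = -630542*(-9879/5 - 161075) = -630542*(-815254/5) = 514051887668/5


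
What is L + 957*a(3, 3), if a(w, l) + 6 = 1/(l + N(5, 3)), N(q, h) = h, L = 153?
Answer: -10859/2 ≈ -5429.5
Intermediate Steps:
a(w, l) = -6 + 1/(3 + l) (a(w, l) = -6 + 1/(l + 3) = -6 + 1/(3 + l))
L + 957*a(3, 3) = 153 + 957*((-17 - 6*3)/(3 + 3)) = 153 + 957*((-17 - 18)/6) = 153 + 957*((⅙)*(-35)) = 153 + 957*(-35/6) = 153 - 11165/2 = -10859/2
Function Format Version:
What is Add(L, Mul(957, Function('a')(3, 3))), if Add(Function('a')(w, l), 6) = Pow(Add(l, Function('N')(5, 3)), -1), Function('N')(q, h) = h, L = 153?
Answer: Rational(-10859, 2) ≈ -5429.5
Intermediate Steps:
Function('a')(w, l) = Add(-6, Pow(Add(3, l), -1)) (Function('a')(w, l) = Add(-6, Pow(Add(l, 3), -1)) = Add(-6, Pow(Add(3, l), -1)))
Add(L, Mul(957, Function('a')(3, 3))) = Add(153, Mul(957, Mul(Pow(Add(3, 3), -1), Add(-17, Mul(-6, 3))))) = Add(153, Mul(957, Mul(Pow(6, -1), Add(-17, -18)))) = Add(153, Mul(957, Mul(Rational(1, 6), -35))) = Add(153, Mul(957, Rational(-35, 6))) = Add(153, Rational(-11165, 2)) = Rational(-10859, 2)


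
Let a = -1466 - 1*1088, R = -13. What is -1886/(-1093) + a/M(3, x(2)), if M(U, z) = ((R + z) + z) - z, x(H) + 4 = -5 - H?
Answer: 1418393/13116 ≈ 108.14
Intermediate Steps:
x(H) = -9 - H (x(H) = -4 + (-5 - H) = -9 - H)
a = -2554 (a = -1466 - 1088 = -2554)
M(U, z) = -13 + z (M(U, z) = ((-13 + z) + z) - z = (-13 + 2*z) - z = -13 + z)
-1886/(-1093) + a/M(3, x(2)) = -1886/(-1093) - 2554/(-13 + (-9 - 1*2)) = -1886*(-1/1093) - 2554/(-13 + (-9 - 2)) = 1886/1093 - 2554/(-13 - 11) = 1886/1093 - 2554/(-24) = 1886/1093 - 2554*(-1/24) = 1886/1093 + 1277/12 = 1418393/13116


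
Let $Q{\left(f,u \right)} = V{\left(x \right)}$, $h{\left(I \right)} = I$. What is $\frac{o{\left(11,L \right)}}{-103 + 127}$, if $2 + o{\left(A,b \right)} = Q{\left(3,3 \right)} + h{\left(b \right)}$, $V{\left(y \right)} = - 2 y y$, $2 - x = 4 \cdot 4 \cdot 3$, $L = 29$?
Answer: $- \frac{4205}{24} \approx -175.21$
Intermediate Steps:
$x = -46$ ($x = 2 - 4 \cdot 4 \cdot 3 = 2 - 16 \cdot 3 = 2 - 48 = -46$)
$V{\left(y \right)} = - 2 y^{2}$
$Q{\left(f,u \right)} = -4232$ ($Q{\left(f,u \right)} = - 2 \left(-46\right)^{2} = \left(-2\right) 2116 = -4232$)
$o{\left(A,b \right)} = -4234 + b$ ($o{\left(A,b \right)} = -2 + \left(-4232 + b\right) = -4234 + b$)
$\frac{o{\left(11,L \right)}}{-103 + 127} = \frac{-4234 + 29}{-103 + 127} = - \frac{4205}{24}$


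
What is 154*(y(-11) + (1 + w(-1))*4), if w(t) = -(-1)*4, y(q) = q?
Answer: 1386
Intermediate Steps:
w(t) = 4 (w(t) = -1*(-4) = 4)
154*(y(-11) + (1 + w(-1))*4) = 154*(-11 + (1 + 4)*4) = 154*(-11 + 5*4) = 154*(-11 + 20) = 154*9 = 1386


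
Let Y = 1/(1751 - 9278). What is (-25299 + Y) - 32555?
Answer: -435467059/7527 ≈ -57854.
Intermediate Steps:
Y = -1/7527 (Y = 1/(-7527) = -1/7527 ≈ -0.00013286)
(-25299 + Y) - 32555 = (-25299 - 1/7527) - 32555 = -190425574/7527 - 32555 = -435467059/7527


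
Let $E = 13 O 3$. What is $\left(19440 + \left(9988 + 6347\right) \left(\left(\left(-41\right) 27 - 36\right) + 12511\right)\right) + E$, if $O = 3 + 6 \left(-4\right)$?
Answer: $185714901$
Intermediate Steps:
$O = -21$ ($O = 3 - 24 = -21$)
$E = -819$ ($E = 13 \left(-21\right) 3 = \left(-273\right) 3 = -819$)
$\left(19440 + \left(9988 + 6347\right) \left(\left(\left(-41\right) 27 - 36\right) + 12511\right)\right) + E = \left(19440 + \left(9988 + 6347\right) \left(\left(\left(-41\right) 27 - 36\right) + 12511\right)\right) - 819 = \left(19440 + 16335 \left(\left(-1107 - 36\right) + 12511\right)\right) - 819 = \left(19440 + 16335 \left(-1143 + 12511\right)\right) - 819 = \left(19440 + 16335 \cdot 11368\right) - 819 = \left(19440 + 185696280\right) - 819 = 185715720 - 819 = 185714901$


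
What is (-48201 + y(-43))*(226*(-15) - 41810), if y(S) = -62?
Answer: 2181487600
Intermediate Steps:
(-48201 + y(-43))*(226*(-15) - 41810) = (-48201 - 62)*(226*(-15) - 41810) = -48263*(-3390 - 41810) = -48263*(-45200) = 2181487600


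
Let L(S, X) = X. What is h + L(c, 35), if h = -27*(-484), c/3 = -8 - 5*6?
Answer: 13103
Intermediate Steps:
c = -114 (c = 3*(-8 - 5*6) = 3*(-8 - 30) = 3*(-38) = -114)
h = 13068
h + L(c, 35) = 13068 + 35 = 13103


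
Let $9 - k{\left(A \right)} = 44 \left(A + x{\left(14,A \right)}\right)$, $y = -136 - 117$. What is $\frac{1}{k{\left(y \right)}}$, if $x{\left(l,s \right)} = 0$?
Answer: $\frac{1}{11141} \approx 8.9759 \cdot 10^{-5}$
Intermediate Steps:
$y = -253$
$k{\left(A \right)} = 9 - 44 A$ ($k{\left(A \right)} = 9 - 44 \left(A + 0\right) = 9 - 44 A$)
$\frac{1}{k{\left(y \right)}} = \frac{1}{9 - -11132} = \frac{1}{9 + 11132} = \frac{1}{11141}$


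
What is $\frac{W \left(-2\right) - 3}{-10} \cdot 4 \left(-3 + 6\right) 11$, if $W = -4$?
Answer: $-66$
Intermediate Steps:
$\frac{W \left(-2\right) - 3}{-10} \cdot 4 \left(-3 + 6\right) 11 = \frac{\left(-4\right) \left(-2\right) - 3}{-10} \cdot 4 \left(-3 + 6\right) 11 = \left(8 - 3\right) \left(- \frac{1}{10}\right) 4 \cdot 3 \cdot 11 = 5 \left(- \frac{1}{10}\right) 12 \cdot 11 = \left(- \frac{1}{2}\right) 12 \cdot 11 = \left(-6\right) 11 = -66$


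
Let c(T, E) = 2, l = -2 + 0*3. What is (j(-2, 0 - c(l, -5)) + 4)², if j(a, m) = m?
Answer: 4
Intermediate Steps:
l = -2 (l = -2 + 0 = -2)
(j(-2, 0 - c(l, -5)) + 4)² = ((0 - 1*2) + 4)² = ((0 - 2) + 4)² = (-2 + 4)² = 2² = 4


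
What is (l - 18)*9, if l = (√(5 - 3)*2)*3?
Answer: -162 + 54*√2 ≈ -85.632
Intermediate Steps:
l = 6*√2 (l = (√2*2)*3 = (2*√2)*3 = 6*√2 ≈ 8.4853)
(l - 18)*9 = (6*√2 - 18)*9 = (-18 + 6*√2)*9 = -162 + 54*√2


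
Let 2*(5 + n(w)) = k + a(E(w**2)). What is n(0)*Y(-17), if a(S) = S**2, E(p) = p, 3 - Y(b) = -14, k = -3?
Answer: -221/2 ≈ -110.50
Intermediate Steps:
Y(b) = 17 (Y(b) = 3 - 1*(-14) = 3 + 14 = 17)
n(w) = -13/2 + w**4/2 (n(w) = -5 + (-3 + (w**2)**2)/2 = -5 + (-3 + w**4)/2 = -5 + (-3/2 + w**4/2) = -13/2 + w**4/2)
n(0)*Y(-17) = (-13/2 + (1/2)*0**4)*17 = (-13/2 + (1/2)*0)*17 = (-13/2 + 0)*17 = -13/2*17 = -221/2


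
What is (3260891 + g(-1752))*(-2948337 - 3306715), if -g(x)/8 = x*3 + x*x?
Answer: 132939201875836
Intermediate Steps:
g(x) = -24*x - 8*x² (g(x) = -8*(x*3 + x*x) = -8*(3*x + x²) = -8*(x² + 3*x) = -24*x - 8*x²)
(3260891 + g(-1752))*(-2948337 - 3306715) = (3260891 - 8*(-1752)*(3 - 1752))*(-2948337 - 3306715) = (3260891 - 8*(-1752)*(-1749))*(-6255052) = (3260891 - 24513984)*(-6255052) = -21253093*(-6255052) = 132939201875836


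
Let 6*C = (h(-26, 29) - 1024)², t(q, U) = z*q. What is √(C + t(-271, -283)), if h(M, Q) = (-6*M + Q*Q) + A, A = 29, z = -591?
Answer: √1441455/3 ≈ 400.20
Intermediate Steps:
t(q, U) = -591*q
h(M, Q) = 29 + Q² - 6*M (h(M, Q) = (-6*M + Q*Q) + 29 = (-6*M + Q²) + 29 = (Q² - 6*M) + 29 = 29 + Q² - 6*M)
C = ⅔ (C = ((29 + 29² - 6*(-26)) - 1024)²/6 = ((29 + 841 + 156) - 1024)²/6 = (1026 - 1024)²/6 = (⅙)*2² = (⅙)*4 = ⅔ ≈ 0.66667)
√(C + t(-271, -283)) = √(⅔ - 591*(-271)) = √(⅔ + 160161) = √(480485/3) = √1441455/3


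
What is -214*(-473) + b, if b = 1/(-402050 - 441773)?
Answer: 85413451705/843823 ≈ 1.0122e+5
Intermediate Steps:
b = -1/843823 (b = 1/(-843823) = -1/843823 ≈ -1.1851e-6)
-214*(-473) + b = -214*(-473) - 1/843823 = 101222 - 1/843823 = 85413451705/843823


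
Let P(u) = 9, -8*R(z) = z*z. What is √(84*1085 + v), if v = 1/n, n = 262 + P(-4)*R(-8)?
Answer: √3290154190/190 ≈ 301.89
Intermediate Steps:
R(z) = -z²/8 (R(z) = -z*z/8 = -z²/8)
n = 190 (n = 262 + 9*(-⅛*(-8)²) = 262 + 9*(-⅛*64) = 262 + 9*(-8) = 262 - 72 = 190)
v = 1/190 ≈ 0.0052632
√(84*1085 + v) = √(84*1085 + 1/190) = √(91140 + 1/190) = √(17316601/190) = √3290154190/190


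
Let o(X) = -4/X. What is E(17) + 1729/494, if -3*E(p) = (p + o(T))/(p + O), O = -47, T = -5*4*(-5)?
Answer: 8299/2250 ≈ 3.6884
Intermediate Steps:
T = 100 (T = -20*(-5) = 100)
E(p) = -(-1/25 + p)/(3*(-47 + p)) (E(p) = -(p - 4/100)/(3*(p - 47)) = -(p - 4*1/100)/(3*(-47 + p)) = -(p - 1/25)/(3*(-47 + p)) = -(-1/25 + p)/(3*(-47 + p)))
E(17) + 1729/494 = (1 - 25*17)/(75*(-47 + 17)) + 1729/494 = (1/75)*(1 - 425)/(-30) + 1729*(1/494) = (1/75)*(-1/30)*(-424) + 7/2 = 212/1125 + 7/2 = 8299/2250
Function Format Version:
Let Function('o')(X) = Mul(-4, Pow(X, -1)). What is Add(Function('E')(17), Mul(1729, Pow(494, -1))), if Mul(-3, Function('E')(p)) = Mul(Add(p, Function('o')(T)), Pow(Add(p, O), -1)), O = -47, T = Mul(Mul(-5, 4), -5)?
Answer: Rational(8299, 2250) ≈ 3.6884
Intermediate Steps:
T = 100 (T = Mul(-20, -5) = 100)
Function('E')(p) = Mul(Rational(-1, 3), Pow(Add(-47, p), -1), Add(Rational(-1, 25), p)) (Function('E')(p) = Mul(Rational(-1, 3), Mul(Add(p, Mul(-4, Pow(100, -1))), Pow(Add(p, -47), -1))) = Mul(Rational(-1, 3), Mul(Add(p, Mul(-4, Rational(1, 100))), Pow(Add(-47, p), -1))) = Mul(Rational(-1, 3), Mul(Add(p, Rational(-1, 25)), Pow(Add(-47, p), -1))) = Mul(Rational(-1, 3), Mul(Add(Rational(-1, 25), p), Pow(Add(-47, p), -1))) = Mul(Rational(-1, 3), Mul(Pow(Add(-47, p), -1), Add(Rational(-1, 25), p))) = Mul(Rational(-1, 3), Pow(Add(-47, p), -1), Add(Rational(-1, 25), p)))
Add(Function('E')(17), Mul(1729, Pow(494, -1))) = Add(Mul(Rational(1, 75), Pow(Add(-47, 17), -1), Add(1, Mul(-25, 17))), Mul(1729, Pow(494, -1))) = Add(Mul(Rational(1, 75), Pow(-30, -1), Add(1, -425)), Mul(1729, Rational(1, 494))) = Add(Mul(Rational(1, 75), Rational(-1, 30), -424), Rational(7, 2)) = Add(Rational(212, 1125), Rational(7, 2)) = Rational(8299, 2250)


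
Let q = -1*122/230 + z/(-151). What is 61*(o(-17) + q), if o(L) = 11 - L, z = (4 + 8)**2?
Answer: 28087389/17365 ≈ 1617.5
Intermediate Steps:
z = 144 (z = 12**2 = 144)
q = -25771/17365 (q = -1*122/230 + 144/(-151) = -122*1/230 + 144*(-1/151) = -61/115 - 144/151 = -25771/17365 ≈ -1.4841)
61*(o(-17) + q) = 61*((11 - 1*(-17)) - 25771/17365) = 61*((11 + 17) - 25771/17365) = 61*(28 - 25771/17365) = 61*(460449/17365) = 28087389/17365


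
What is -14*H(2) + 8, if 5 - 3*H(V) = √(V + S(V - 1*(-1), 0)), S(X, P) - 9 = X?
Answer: -46/3 + 14*√14/3 ≈ 2.1277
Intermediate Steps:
S(X, P) = 9 + X
H(V) = 5/3 - √(10 + 2*V)/3 (H(V) = 5/3 - √(V + (9 + (V - 1*(-1))))/3 = 5/3 - √(V + (9 + (V + 1)))/3 = 5/3 - √(V + (9 + (1 + V)))/3 = 5/3 - √(V + (10 + V))/3 = 5/3 - √(10 + 2*V)/3)
-14*H(2) + 8 = -14*(5/3 - √(10 + 2*2)/3) + 8 = -14*(5/3 - √(10 + 4)/3) + 8 = -14*(5/3 - √14/3) + 8 = (-70/3 + 14*√14/3) + 8 = -46/3 + 14*√14/3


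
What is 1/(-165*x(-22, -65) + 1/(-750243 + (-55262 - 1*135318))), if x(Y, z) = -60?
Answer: 940823/9314147699 ≈ 0.00010101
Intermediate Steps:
1/(-165*x(-22, -65) + 1/(-750243 + (-55262 - 1*135318))) = 1/(-165*(-60) + 1/(-750243 + (-55262 - 1*135318))) = 1/(9900 + 1/(-750243 + (-55262 - 135318))) = 1/(9900 + 1/(-750243 - 190580)) = 1/(9900 + 1/(-940823)) = 1/(9900 - 1/940823) = 1/(9314147699/940823) = 940823/9314147699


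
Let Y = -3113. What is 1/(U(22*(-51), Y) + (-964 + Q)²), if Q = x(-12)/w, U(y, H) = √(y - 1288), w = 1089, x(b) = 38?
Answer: 653437643450038722/607193029865391875051453 - 1406408618241*I*√2410/1214386059730783750102906 ≈ 1.0762e-6 - 5.6854e-11*I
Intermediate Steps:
U(y, H) = √(-1288 + y)
Q = 38/1089 ≈ 0.034894
1/(U(22*(-51), Y) + (-964 + Q)²) = 1/(√(-1288 + 22*(-51)) + (-964 + 38/1089)²) = 1/(√(-1288 - 1122) + (-1049758/1089)²) = 1/(√(-2410) + 1101991858564/1185921) = 1/(I*√2410 + 1101991858564/1185921) = 1/(1101991858564/1185921 + I*√2410)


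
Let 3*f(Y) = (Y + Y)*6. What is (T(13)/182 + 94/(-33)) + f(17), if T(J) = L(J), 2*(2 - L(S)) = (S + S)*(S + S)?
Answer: 27158/429 ≈ 63.305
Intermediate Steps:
L(S) = 2 - 2*S² (L(S) = 2 - (S + S)*(S + S)/2 = 2 - 2*S*2*S/2 = 2 - 2*S²)
T(J) = 2 - 2*J²
f(Y) = 4*Y (f(Y) = ((Y + Y)*6)/3 = ((2*Y)*6)/3 = (12*Y)/3 = 4*Y)
(T(13)/182 + 94/(-33)) + f(17) = ((2 - 2*13²)/182 + 94/(-33)) + 4*17 = ((2 - 2*169)*(1/182) + 94*(-1/33)) + 68 = ((2 - 338)*(1/182) - 94/33) + 68 = (-336*1/182 - 94/33) + 68 = (-24/13 - 94/33) + 68 = -2014/429 + 68 = 27158/429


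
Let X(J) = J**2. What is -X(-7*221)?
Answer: -2393209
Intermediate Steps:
-X(-7*221) = -(-7*221)**2 = -1*(-1547)**2 = -1*2393209 = -2393209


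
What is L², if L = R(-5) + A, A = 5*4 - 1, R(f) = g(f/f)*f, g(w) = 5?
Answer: 36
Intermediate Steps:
R(f) = 5*f
A = 19 (A = 20 - 1 = 19)
L = -6 (L = 5*(-5) + 19 = -25 + 19 = -6)
L² = (-6)² = 36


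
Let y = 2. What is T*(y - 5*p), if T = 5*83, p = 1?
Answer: -1245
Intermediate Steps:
T = 415
T*(y - 5*p) = 415*(2 - 5*1) = 415*(2 - 5) = 415*(-3) = -1245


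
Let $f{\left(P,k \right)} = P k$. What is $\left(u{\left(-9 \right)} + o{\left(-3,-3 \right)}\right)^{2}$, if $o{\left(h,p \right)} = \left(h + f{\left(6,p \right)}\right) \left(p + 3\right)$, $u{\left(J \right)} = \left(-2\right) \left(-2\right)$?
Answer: $16$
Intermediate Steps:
$u{\left(J \right)} = 4$
$o{\left(h,p \right)} = \left(3 + p\right) \left(h + 6 p\right)$ ($o{\left(h,p \right)} = \left(h + 6 p\right) \left(p + 3\right) = \left(h + 6 p\right) \left(3 + p\right) = \left(3 + p\right) \left(h + 6 p\right)$)
$\left(u{\left(-9 \right)} + o{\left(-3,-3 \right)}\right)^{2} = \left(4 + \left(3 \left(-3\right) + 6 \left(-3\right)^{2} + 18 \left(-3\right) - -9\right)\right)^{2} = \left(4 + \left(-9 + 6 \cdot 9 - 54 + 9\right)\right)^{2} = \left(4 + \left(-9 + 54 - 54 + 9\right)\right)^{2} = \left(4 + 0\right)^{2} = 4^{2} = 16$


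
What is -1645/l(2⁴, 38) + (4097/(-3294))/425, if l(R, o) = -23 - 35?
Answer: 33862943/1194075 ≈ 28.359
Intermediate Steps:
l(R, o) = -58
-1645/l(2⁴, 38) + (4097/(-3294))/425 = -1645/(-58) + (4097/(-3294))/425 = -1645*(-1/58) + (4097*(-1/3294))*(1/425) = 1645/58 - 4097/3294*1/425 = 1645/58 - 241/82350 = 33862943/1194075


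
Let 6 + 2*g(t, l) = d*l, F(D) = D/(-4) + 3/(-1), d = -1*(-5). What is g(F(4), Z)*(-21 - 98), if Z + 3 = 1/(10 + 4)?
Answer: 4913/4 ≈ 1228.3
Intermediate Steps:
d = 5
F(D) = -3 - D/4 (F(D) = D*(-1/4) + 3*(-1) = -D/4 - 3 = -3 - D/4)
Z = -41/14 (Z = -3 + 1/(10 + 4) = -3 + 1/14 = -41/14 ≈ -2.9286)
g(t, l) = -3 + 5*l/2 (g(t, l) = -3 + (5*l)/2 = -3 + 5*l/2)
g(F(4), Z)*(-21 - 98) = (-3 + (5/2)*(-41/14))*(-21 - 98) = (-3 - 205/28)*(-119) = -289/28*(-119) = 4913/4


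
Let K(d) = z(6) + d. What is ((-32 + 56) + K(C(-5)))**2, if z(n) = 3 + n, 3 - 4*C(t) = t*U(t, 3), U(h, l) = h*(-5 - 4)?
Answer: 8100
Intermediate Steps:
U(h, l) = -9*h (U(h, l) = h*(-9) = -9*h)
C(t) = 3/4 + 9*t**2/4 (C(t) = 3/4 - t*(-9*t)/4 = 3/4 - (-9)*t**2/4 = 3/4 + 9*t**2/4)
K(d) = 9 + d (K(d) = (3 + 6) + d = 9 + d)
((-32 + 56) + K(C(-5)))**2 = ((-32 + 56) + (9 + (3/4 + (9/4)*(-5)**2)))**2 = (24 + (9 + (3/4 + (9/4)*25)))**2 = (24 + (9 + (3/4 + 225/4)))**2 = (24 + (9 + 57))**2 = (24 + 66)**2 = 90**2 = 8100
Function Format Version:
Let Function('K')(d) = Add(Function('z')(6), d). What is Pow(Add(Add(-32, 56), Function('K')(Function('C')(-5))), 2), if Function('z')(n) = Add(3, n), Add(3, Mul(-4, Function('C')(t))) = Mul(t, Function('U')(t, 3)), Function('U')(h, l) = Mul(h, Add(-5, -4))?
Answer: 8100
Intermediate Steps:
Function('U')(h, l) = Mul(-9, h) (Function('U')(h, l) = Mul(h, -9) = Mul(-9, h))
Function('C')(t) = Add(Rational(3, 4), Mul(Rational(9, 4), Pow(t, 2))) (Function('C')(t) = Add(Rational(3, 4), Mul(Rational(-1, 4), Mul(t, Mul(-9, t)))) = Add(Rational(3, 4), Mul(Rational(-1, 4), Mul(-9, Pow(t, 2)))) = Add(Rational(3, 4), Mul(Rational(9, 4), Pow(t, 2))))
Function('K')(d) = Add(9, d) (Function('K')(d) = Add(Add(3, 6), d) = Add(9, d))
Pow(Add(Add(-32, 56), Function('K')(Function('C')(-5))), 2) = Pow(Add(Add(-32, 56), Add(9, Add(Rational(3, 4), Mul(Rational(9, 4), Pow(-5, 2))))), 2) = Pow(Add(24, Add(9, Add(Rational(3, 4), Mul(Rational(9, 4), 25)))), 2) = Pow(Add(24, Add(9, Add(Rational(3, 4), Rational(225, 4)))), 2) = Pow(Add(24, Add(9, 57)), 2) = Pow(Add(24, 66), 2) = Pow(90, 2) = 8100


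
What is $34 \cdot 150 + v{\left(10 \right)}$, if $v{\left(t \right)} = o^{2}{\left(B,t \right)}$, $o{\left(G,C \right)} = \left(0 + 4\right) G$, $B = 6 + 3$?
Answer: $6396$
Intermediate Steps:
$B = 9$
$o{\left(G,C \right)} = 4 G$
$v{\left(t \right)} = 1296$ ($v{\left(t \right)} = \left(4 \cdot 9\right)^{2} = 36^{2} = 1296$)
$34 \cdot 150 + v{\left(10 \right)} = 34 \cdot 150 + 1296 = 5100 + 1296 = 6396$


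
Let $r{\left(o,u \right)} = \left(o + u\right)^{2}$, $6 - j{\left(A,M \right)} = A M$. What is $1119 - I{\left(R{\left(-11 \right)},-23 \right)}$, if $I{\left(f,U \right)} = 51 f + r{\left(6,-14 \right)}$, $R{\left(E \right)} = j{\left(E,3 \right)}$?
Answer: $-934$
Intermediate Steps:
$j{\left(A,M \right)} = 6 - A M$
$R{\left(E \right)} = 6 - 3 E$ ($R{\left(E \right)} = 6 - E 3 = 6 - 3 E$)
$I{\left(f,U \right)} = 64 + 51 f$ ($I{\left(f,U \right)} = 51 f + \left(6 - 14\right)^{2} = 51 f + \left(-8\right)^{2} = 51 f + 64 = 64 + 51 f$)
$1119 - I{\left(R{\left(-11 \right)},-23 \right)} = 1119 - \left(64 + 51 \left(6 - -33\right)\right) = 1119 - \left(64 + 51 \left(6 + 33\right)\right) = 1119 - \left(64 + 51 \cdot 39\right) = 1119 - \left(64 + 1989\right) = 1119 - 2053 = -934$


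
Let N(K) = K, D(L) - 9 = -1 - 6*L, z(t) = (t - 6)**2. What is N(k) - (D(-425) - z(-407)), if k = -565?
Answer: 167446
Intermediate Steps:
z(t) = (-6 + t)**2
D(L) = 8 - 6*L (D(L) = 9 + (-1 - 6*L) = 8 - 6*L)
N(k) - (D(-425) - z(-407)) = -565 - ((8 - 6*(-425)) - (-6 - 407)**2) = -565 - ((8 + 2550) - 1*(-413)**2) = -565 - (2558 - 1*170569) = -565 - (2558 - 170569) = -565 - 1*(-168011) = -565 + 168011 = 167446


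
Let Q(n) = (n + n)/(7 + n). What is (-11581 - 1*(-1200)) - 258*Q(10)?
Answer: -181637/17 ≈ -10685.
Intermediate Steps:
Q(n) = 2*n/(7 + n) (Q(n) = (2*n)/(7 + n) = 2*n/(7 + n))
(-11581 - 1*(-1200)) - 258*Q(10) = (-11581 - 1*(-1200)) - 516*10/(7 + 10) = (-11581 + 1200) - 516*10/17 = -10381 - 516*10/17 = -10381 - 258*20/17 = -10381 - 5160/17 = -181637/17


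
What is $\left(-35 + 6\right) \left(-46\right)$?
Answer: $1334$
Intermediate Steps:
$\left(-35 + 6\right) \left(-46\right) = \left(-29\right) \left(-46\right) = 1334$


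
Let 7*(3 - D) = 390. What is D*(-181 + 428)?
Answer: -91143/7 ≈ -13020.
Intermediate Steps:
D = -369/7 (D = 3 - ⅐*390 = 3 - 390/7 = -369/7 ≈ -52.714)
D*(-181 + 428) = -369*(-181 + 428)/7 = -369/7*247 = -91143/7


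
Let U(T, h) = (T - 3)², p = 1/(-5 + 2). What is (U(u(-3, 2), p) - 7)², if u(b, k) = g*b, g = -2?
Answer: 4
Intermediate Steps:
p = -⅓ (p = 1/(-3) = -⅓ ≈ -0.33333)
u(b, k) = -2*b
U(T, h) = (-3 + T)²
(U(u(-3, 2), p) - 7)² = ((-3 - 2*(-3))² - 7)² = ((-3 + 6)² - 7)² = (3² - 7)² = (9 - 7)² = 2² = 4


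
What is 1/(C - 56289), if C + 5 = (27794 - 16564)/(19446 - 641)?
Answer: -3761/211719488 ≈ -1.7764e-5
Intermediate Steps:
C = -16559/3761 (C = -5 + (27794 - 16564)/(19446 - 641) = -5 + 11230/18805 = -5 + 11230*(1/18805) = -5 + 2246/3761 = -16559/3761 ≈ -4.4028)
1/(C - 56289) = 1/(-16559/3761 - 56289) = 1/(-211719488/3761) = -3761/211719488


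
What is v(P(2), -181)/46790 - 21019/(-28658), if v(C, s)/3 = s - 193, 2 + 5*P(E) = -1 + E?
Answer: 475662367/670453910 ≈ 0.70946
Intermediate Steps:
P(E) = -⅗ + E/5 (P(E) = -⅖ + (-1 + E)/5 = -⅖ + (-⅕ + E/5) = -⅗ + E/5)
v(C, s) = -579 + 3*s (v(C, s) = 3*(s - 193) = 3*(-193 + s) = -579 + 3*s)
v(P(2), -181)/46790 - 21019/(-28658) = (-579 + 3*(-181))/46790 - 21019/(-28658) = (-579 - 543)*(1/46790) - 21019*(-1/28658) = -1122*1/46790 + 21019/28658 = -561/23395 + 21019/28658 = 475662367/670453910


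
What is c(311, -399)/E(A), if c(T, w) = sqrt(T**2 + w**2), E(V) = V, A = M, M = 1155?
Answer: sqrt(255922)/1155 ≈ 0.43800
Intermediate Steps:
A = 1155
c(311, -399)/E(A) = sqrt(311**2 + (-399)**2)/1155 = sqrt(96721 + 159201)*(1/1155) = sqrt(255922)*(1/1155) = sqrt(255922)/1155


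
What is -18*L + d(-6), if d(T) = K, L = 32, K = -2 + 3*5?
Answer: -563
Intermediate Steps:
K = 13 (K = -2 + 15 = 13)
d(T) = 13
-18*L + d(-6) = -18*32 + 13 = -576 + 13 = -563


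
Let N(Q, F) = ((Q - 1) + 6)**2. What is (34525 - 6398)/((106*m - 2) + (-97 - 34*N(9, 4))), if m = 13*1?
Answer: -28127/5385 ≈ -5.2232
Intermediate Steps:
m = 13
N(Q, F) = (5 + Q)**2 (N(Q, F) = ((-1 + Q) + 6)**2 = (5 + Q)**2)
(34525 - 6398)/((106*m - 2) + (-97 - 34*N(9, 4))) = (34525 - 6398)/((106*13 - 2) + (-97 - 34*(5 + 9)**2)) = 28127/((1378 - 2) + (-97 - 34*14**2)) = 28127/(1376 + (-97 - 34*196)) = 28127/(1376 + (-97 - 6664)) = 28127/(1376 - 6761) = 28127/(-5385) = 28127*(-1/5385) = -28127/5385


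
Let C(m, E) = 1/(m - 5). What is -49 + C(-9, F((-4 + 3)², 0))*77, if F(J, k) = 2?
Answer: -109/2 ≈ -54.500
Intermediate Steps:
C(m, E) = 1/(-5 + m)
-49 + C(-9, F((-4 + 3)², 0))*77 = -49 + 77/(-5 - 9) = -49 + 77/(-14) = -49 - 1/14*77 = -49 - 11/2 = -109/2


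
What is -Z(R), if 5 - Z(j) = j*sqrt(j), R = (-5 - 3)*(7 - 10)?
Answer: -5 + 48*sqrt(6) ≈ 112.58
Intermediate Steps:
R = 24 (R = -8*(-3) = 24)
Z(j) = 5 - j**(3/2) (Z(j) = 5 - j*sqrt(j) = 5 - j**(3/2))
-Z(R) = -(5 - 24**(3/2)) = -(5 - 48*sqrt(6)) = -5 + 48*sqrt(6)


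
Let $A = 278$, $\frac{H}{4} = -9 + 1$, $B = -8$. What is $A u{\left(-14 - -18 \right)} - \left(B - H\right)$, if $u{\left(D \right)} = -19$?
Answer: $-5306$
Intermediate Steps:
$H = -32$ ($H = 4 \left(-9 + 1\right) = 4 \left(-8\right) = -32$)
$A u{\left(-14 - -18 \right)} - \left(B - H\right) = 278 \left(-19\right) - 24 = -5282 + \left(-32 + 8\right) = -5282 - 24 = -5306$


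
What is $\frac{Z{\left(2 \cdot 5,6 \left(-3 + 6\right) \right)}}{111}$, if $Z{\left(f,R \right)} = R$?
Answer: $\frac{6}{37} \approx 0.16216$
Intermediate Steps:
$\frac{Z{\left(2 \cdot 5,6 \left(-3 + 6\right) \right)}}{111} = \frac{6 \left(-3 + 6\right)}{111} = \frac{6 \cdot 3}{111} = \frac{1}{111} \cdot 18 = \frac{6}{37}$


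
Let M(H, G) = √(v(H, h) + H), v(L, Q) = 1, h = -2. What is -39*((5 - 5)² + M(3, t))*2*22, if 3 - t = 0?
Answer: -3432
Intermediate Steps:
t = 3 (t = 3 - 1*0 = 3 + 0 = 3)
M(H, G) = √(1 + H)
-39*((5 - 5)² + M(3, t))*2*22 = -39*((5 - 5)² + √(1 + 3))*2*22 = -39*(0² + √4)*2*22 = -39*(0 + 2)*2*22 = -78*2*22 = -39*4*22 = -156*22 = -3432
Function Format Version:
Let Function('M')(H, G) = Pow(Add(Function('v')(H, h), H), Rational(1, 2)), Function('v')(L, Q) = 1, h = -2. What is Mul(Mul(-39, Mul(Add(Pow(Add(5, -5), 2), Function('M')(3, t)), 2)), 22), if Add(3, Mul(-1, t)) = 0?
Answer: -3432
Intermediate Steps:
t = 3 (t = Add(3, Mul(-1, 0)) = Add(3, 0) = 3)
Function('M')(H, G) = Pow(Add(1, H), Rational(1, 2))
Mul(Mul(-39, Mul(Add(Pow(Add(5, -5), 2), Function('M')(3, t)), 2)), 22) = Mul(Mul(-39, Mul(Add(Pow(Add(5, -5), 2), Pow(Add(1, 3), Rational(1, 2))), 2)), 22) = Mul(Mul(-39, Mul(Add(Pow(0, 2), Pow(4, Rational(1, 2))), 2)), 22) = Mul(Mul(-39, Mul(Add(0, 2), 2)), 22) = Mul(Mul(-39, Mul(2, 2)), 22) = Mul(Mul(-39, 4), 22) = Mul(-156, 22) = -3432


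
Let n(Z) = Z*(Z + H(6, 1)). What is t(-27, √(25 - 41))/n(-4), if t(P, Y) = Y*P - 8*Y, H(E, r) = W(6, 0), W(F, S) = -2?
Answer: -35*I/6 ≈ -5.8333*I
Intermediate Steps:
H(E, r) = -2
t(P, Y) = -8*Y + P*Y (t(P, Y) = P*Y - 8*Y = -8*Y + P*Y)
n(Z) = Z*(-2 + Z) (n(Z) = Z*(Z - 2) = Z*(-2 + Z))
t(-27, √(25 - 41))/n(-4) = (√(25 - 41)*(-8 - 27))/((-4*(-2 - 4))) = (√(-16)*(-35))/((-4*(-6))) = ((4*I)*(-35))/24 = -140*I*(1/24) = -35*I/6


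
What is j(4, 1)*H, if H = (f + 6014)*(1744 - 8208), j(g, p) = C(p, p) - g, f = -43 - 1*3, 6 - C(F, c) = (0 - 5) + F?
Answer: -231462912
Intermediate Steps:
C(F, c) = 11 - F (C(F, c) = 6 - ((0 - 5) + F) = 6 - (-5 + F) = 6 + (5 - F) = 11 - F)
f = -46 (f = -43 - 3 = -46)
j(g, p) = 11 - g - p (j(g, p) = (11 - p) - g = 11 - g - p)
H = -38577152 (H = (-46 + 6014)*(1744 - 8208) = 5968*(-6464) = -38577152)
j(4, 1)*H = (11 - 1*4 - 1*1)*(-38577152) = (11 - 4 - 1)*(-38577152) = 6*(-38577152) = -231462912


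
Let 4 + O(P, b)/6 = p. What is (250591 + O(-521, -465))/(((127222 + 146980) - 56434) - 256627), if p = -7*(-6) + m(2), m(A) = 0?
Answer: -250819/38859 ≈ -6.4546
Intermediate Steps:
p = 42 (p = -7*(-6) + 0 = 42 + 0 = 42)
O(P, b) = 228 (O(P, b) = -24 + 6*42 = -24 + 252 = 228)
(250591 + O(-521, -465))/(((127222 + 146980) - 56434) - 256627) = (250591 + 228)/(((127222 + 146980) - 56434) - 256627) = 250819/((274202 - 56434) - 256627) = 250819/(217768 - 256627) = 250819/(-38859) = 250819*(-1/38859) = -250819/38859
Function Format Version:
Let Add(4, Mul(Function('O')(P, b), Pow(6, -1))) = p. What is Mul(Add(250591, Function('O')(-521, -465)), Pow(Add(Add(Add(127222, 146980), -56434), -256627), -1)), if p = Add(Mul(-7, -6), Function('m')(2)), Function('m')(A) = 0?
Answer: Rational(-250819, 38859) ≈ -6.4546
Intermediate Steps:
p = 42 (p = Add(Mul(-7, -6), 0) = Add(42, 0) = 42)
Function('O')(P, b) = 228 (Function('O')(P, b) = Add(-24, Mul(6, 42)) = Add(-24, 252) = 228)
Mul(Add(250591, Function('O')(-521, -465)), Pow(Add(Add(Add(127222, 146980), -56434), -256627), -1)) = Mul(Add(250591, 228), Pow(Add(Add(Add(127222, 146980), -56434), -256627), -1)) = Mul(250819, Pow(Add(Add(274202, -56434), -256627), -1)) = Mul(250819, Pow(Add(217768, -256627), -1)) = Mul(250819, Pow(-38859, -1)) = Mul(250819, Rational(-1, 38859)) = Rational(-250819, 38859)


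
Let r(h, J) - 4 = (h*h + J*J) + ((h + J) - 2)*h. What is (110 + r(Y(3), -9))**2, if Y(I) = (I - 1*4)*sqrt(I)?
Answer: 40764 + 4422*sqrt(3) ≈ 48423.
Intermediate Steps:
Y(I) = sqrt(I)*(-4 + I) (Y(I) = (I - 4)*sqrt(I) = (-4 + I)*sqrt(I) = sqrt(I)*(-4 + I))
r(h, J) = 4 + J**2 + h**2 + h*(-2 + J + h) (r(h, J) = 4 + ((h*h + J*J) + ((h + J) - 2)*h) = 4 + ((h**2 + J**2) + ((J + h) - 2)*h) = 4 + ((J**2 + h**2) + (-2 + J + h)*h) = 4 + ((J**2 + h**2) + h*(-2 + J + h)) = 4 + (J**2 + h**2 + h*(-2 + J + h)) = 4 + J**2 + h**2 + h*(-2 + J + h))
(110 + r(Y(3), -9))**2 = (110 + (4 + (-9)**2 - 2*sqrt(3)*(-4 + 3) + 2*(sqrt(3)*(-4 + 3))**2 - 9*sqrt(3)*(-4 + 3)))**2 = (110 + (4 + 81 - 2*sqrt(3)*(-1) + 2*(sqrt(3)*(-1))**2 - 9*sqrt(3)*(-1)))**2 = (110 + (4 + 81 - (-2)*sqrt(3) + 2*(-sqrt(3))**2 - (-9)*sqrt(3)))**2 = (110 + (4 + 81 + 2*sqrt(3) + 2*3 + 9*sqrt(3)))**2 = (110 + (4 + 81 + 2*sqrt(3) + 6 + 9*sqrt(3)))**2 = (110 + (91 + 11*sqrt(3)))**2 = (201 + 11*sqrt(3))**2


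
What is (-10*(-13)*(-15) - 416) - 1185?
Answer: -3551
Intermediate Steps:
(-10*(-13)*(-15) - 416) - 1185 = (130*(-15) - 416) - 1185 = (-1950 - 416) - 1185 = -2366 - 1185 = -3551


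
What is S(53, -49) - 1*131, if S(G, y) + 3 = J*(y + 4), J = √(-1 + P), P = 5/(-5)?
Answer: -134 - 45*I*√2 ≈ -134.0 - 63.64*I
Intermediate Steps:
P = -1 (P = 5*(-⅕) = -1)
J = I*√2 (J = √(-1 - 1) = √(-2) = I*√2 ≈ 1.4142*I)
S(G, y) = -3 + I*√2*(4 + y) (S(G, y) = -3 + (I*√2)*(y + 4) = -3 + (I*√2)*(4 + y) = -3 + I*√2*(4 + y))
S(53, -49) - 1*131 = (-3 + 4*I*√2 + I*(-49)*√2) - 1*131 = (-3 + 4*I*√2 - 49*I*√2) - 131 = (-3 - 45*I*√2) - 131 = -134 - 45*I*√2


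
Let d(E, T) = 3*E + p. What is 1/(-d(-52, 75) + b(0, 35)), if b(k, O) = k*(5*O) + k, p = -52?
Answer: 1/208 ≈ 0.0048077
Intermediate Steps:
b(k, O) = k + 5*O*k (b(k, O) = 5*O*k + k = k + 5*O*k)
d(E, T) = -52 + 3*E (d(E, T) = 3*E - 52 = -52 + 3*E)
1/(-d(-52, 75) + b(0, 35)) = 1/(-(-52 + 3*(-52)) + 0*(1 + 5*35)) = 1/(-(-52 - 156) + 0*(1 + 175)) = 1/(-1*(-208) + 0*176) = 1/(208 + 0) = 1/208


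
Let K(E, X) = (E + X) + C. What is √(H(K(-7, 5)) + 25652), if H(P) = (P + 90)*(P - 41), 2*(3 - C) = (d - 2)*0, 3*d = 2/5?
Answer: 2*√5503 ≈ 148.36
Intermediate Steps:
d = 2/15 (d = (2/5)/3 = (2*(⅕))/3 = (⅓)*(⅖) = 2/15 ≈ 0.13333)
C = 3 (C = 3 - (2/15 - 2)*0/2 = 3 - (-14)*0/15 = 3 - ½*0 = 3 + 0 = 3)
K(E, X) = 3 + E + X (K(E, X) = (E + X) + 3 = 3 + E + X)
H(P) = (-41 + P)*(90 + P) (H(P) = (90 + P)*(-41 + P) = (-41 + P)*(90 + P))
√(H(K(-7, 5)) + 25652) = √((-3690 + (3 - 7 + 5)² + 49*(3 - 7 + 5)) + 25652) = √((-3690 + 1² + 49*1) + 25652) = √((-3690 + 1 + 49) + 25652) = √(-3640 + 25652) = √22012 = 2*√5503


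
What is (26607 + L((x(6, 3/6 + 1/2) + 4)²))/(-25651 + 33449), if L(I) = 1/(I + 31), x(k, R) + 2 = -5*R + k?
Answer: 1064281/311920 ≈ 3.4120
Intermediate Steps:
x(k, R) = -2 + k - 5*R (x(k, R) = -2 + (-5*R + k) = -2 + (k - 5*R) = -2 + k - 5*R)
L(I) = 1/(31 + I)
(26607 + L((x(6, 3/6 + 1/2) + 4)²))/(-25651 + 33449) = (26607 + 1/(31 + ((-2 + 6 - 5*(3/6 + 1/2)) + 4)²))/(-25651 + 33449) = (26607 + 1/(31 + ((-2 + 6 - 5*(3*(⅙) + 1*(½))) + 4)²))/7798 = (26607 + 1/(31 + ((-2 + 6 - 5*(½ + ½)) + 4)²))*(1/7798) = (26607 + 1/(31 + ((-2 + 6 - 5*1) + 4)²))*(1/7798) = (26607 + 1/(31 + ((-2 + 6 - 5) + 4)²))*(1/7798) = (26607 + 1/(31 + (-1 + 4)²))*(1/7798) = (26607 + 1/(31 + 3²))*(1/7798) = (26607 + 1/(31 + 9))*(1/7798) = (26607 + 1/40)*(1/7798) = (1064281/40)*(1/7798) = 1064281/311920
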